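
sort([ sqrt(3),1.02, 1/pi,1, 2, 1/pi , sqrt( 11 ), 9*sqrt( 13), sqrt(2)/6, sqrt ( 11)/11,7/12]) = [ sqrt(2)/6, sqrt (11)/11,1/pi, 1/pi, 7/12, 1, 1.02,sqrt(  3), 2,  sqrt(11), 9 * sqrt( 13)] 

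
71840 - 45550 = 26290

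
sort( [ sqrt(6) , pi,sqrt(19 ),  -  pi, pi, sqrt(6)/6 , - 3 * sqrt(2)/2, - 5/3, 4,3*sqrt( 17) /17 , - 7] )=[ - 7 , - pi , - 3*sqrt( 2 )/2, - 5/3, sqrt( 6)/6 , 3*sqrt( 17)/17,  sqrt(6) , pi,pi,4,  sqrt(19 )] 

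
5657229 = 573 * 9873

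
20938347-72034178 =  - 51095831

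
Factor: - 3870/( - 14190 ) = 3^1 * 11^(-1) = 3/11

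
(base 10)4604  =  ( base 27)68E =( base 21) A95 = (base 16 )11FC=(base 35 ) 3qj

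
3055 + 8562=11617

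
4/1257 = 4/1257 = 0.00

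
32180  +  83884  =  116064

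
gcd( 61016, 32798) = 2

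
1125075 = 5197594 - 4072519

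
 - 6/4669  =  -1  +  4663/4669=- 0.00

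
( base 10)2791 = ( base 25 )4bg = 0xae7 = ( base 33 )2ij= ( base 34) 2e3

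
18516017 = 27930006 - 9413989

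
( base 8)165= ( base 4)1311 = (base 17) 6F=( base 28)45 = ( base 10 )117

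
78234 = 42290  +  35944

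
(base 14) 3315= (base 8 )21207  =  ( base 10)8839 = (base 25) e3e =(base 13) 403c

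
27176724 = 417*65172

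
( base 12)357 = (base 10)499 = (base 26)J5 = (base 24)kj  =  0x1F3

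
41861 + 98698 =140559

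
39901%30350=9551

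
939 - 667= 272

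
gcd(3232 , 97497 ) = 1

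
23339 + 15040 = 38379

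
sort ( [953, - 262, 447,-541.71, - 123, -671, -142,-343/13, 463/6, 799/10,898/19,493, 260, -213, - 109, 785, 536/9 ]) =[ - 671, - 541.71, - 262, - 213, - 142, - 123,-109, - 343/13,898/19, 536/9, 463/6, 799/10,260,  447, 493 , 785, 953] 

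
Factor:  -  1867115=-5^1*151^1*2473^1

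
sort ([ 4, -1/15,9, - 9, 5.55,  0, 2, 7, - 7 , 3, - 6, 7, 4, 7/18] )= [ - 9, - 7,-6, - 1/15,0 , 7/18, 2, 3, 4,4, 5.55,7, 7, 9]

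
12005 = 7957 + 4048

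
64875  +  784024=848899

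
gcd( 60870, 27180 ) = 30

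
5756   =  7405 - 1649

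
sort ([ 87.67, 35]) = [ 35,87.67 ] 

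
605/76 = 7 + 73/76= 7.96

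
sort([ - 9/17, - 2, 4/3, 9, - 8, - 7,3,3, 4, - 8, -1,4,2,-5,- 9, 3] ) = [ - 9, - 8, -8, - 7, - 5, - 2 , - 1, - 9/17, 4/3,2,3, 3,3, 4 , 4,9 ]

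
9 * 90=810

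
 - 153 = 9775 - 9928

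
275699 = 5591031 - 5315332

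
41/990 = 41/990 = 0.04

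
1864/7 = 1864/7 = 266.29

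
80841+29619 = 110460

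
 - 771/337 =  - 3 + 240/337 = -  2.29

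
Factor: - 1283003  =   - 101^1*12703^1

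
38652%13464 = 11724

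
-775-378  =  -1153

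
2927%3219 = 2927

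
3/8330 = 3/8330 = 0.00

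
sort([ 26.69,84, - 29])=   [ - 29,  26.69  ,  84]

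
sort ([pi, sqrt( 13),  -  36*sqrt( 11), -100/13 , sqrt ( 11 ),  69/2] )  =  [ - 36 * sqrt( 11 ), - 100/13, pi , sqrt( 11 ),sqrt(13 ),69/2] 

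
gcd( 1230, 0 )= 1230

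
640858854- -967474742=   1608333596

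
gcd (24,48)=24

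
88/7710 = 44/3855 = 0.01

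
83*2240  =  185920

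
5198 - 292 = 4906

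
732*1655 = 1211460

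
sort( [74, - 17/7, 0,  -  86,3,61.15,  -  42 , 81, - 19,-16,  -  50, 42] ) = [-86, - 50,-42, - 19,  -  16 , - 17/7, 0,  3, 42,61.15, 74, 81 ]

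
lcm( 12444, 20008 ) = 1020408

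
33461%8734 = 7259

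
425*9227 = 3921475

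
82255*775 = 63747625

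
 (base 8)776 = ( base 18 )1A6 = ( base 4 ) 13332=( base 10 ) 510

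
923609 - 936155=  - 12546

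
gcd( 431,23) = 1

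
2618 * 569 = 1489642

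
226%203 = 23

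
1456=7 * 208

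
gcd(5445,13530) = 165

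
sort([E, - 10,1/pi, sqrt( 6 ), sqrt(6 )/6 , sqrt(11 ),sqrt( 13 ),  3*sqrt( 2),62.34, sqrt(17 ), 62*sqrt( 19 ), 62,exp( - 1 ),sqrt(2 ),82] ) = [-10,1/pi,exp ( - 1 ),sqrt( 6)/6  ,  sqrt( 2 ) , sqrt ( 6),E,sqrt( 11), sqrt( 13),sqrt(17 ),3*sqrt (2),  62,62.34,82, 62*sqrt(19 ) ]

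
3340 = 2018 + 1322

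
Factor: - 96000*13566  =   - 2^9*3^2*5^3*7^1*17^1*19^1 = -1302336000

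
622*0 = 0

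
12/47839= 12/47839 = 0.00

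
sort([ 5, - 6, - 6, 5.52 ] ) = [ - 6, - 6,5 , 5.52 ] 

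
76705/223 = 343+216/223 = 343.97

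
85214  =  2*42607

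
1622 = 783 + 839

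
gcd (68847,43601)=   1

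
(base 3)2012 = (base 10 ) 59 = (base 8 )73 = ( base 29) 21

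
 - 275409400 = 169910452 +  - 445319852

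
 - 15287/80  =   - 192  +  73/80 = - 191.09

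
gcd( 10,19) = 1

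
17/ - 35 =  - 17/35 = - 0.49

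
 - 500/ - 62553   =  500/62553 = 0.01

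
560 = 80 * 7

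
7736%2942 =1852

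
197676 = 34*5814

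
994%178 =104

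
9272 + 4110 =13382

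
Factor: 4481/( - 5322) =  - 2^(  -  1)*3^( - 1 )* 887^( - 1 )*4481^1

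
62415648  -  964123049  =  -901707401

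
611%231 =149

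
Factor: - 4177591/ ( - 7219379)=11^1*31^1*101^(- 1 )*12251^1*71479^ (-1) 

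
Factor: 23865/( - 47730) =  -2^( - 1 ) = -  1/2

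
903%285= 48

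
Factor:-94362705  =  -3^3*5^1 * 698983^1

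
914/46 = 457/23 = 19.87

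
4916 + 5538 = 10454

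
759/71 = 759/71 = 10.69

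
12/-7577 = -1 + 7565/7577 = - 0.00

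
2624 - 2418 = 206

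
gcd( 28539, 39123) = 189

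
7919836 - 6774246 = 1145590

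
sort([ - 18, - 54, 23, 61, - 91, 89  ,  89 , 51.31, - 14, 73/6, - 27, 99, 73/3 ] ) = [ - 91, - 54, - 27,-18,-14, 73/6, 23,  73/3, 51.31, 61,89,89, 99 ] 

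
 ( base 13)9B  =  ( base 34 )3q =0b10000000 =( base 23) 5D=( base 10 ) 128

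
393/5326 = 393/5326 = 0.07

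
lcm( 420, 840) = 840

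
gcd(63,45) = 9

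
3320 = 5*664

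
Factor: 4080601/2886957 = 3^(-2) * 7^1*17^(-1 ) * 479^1*1217^1 * 18869^(-1) 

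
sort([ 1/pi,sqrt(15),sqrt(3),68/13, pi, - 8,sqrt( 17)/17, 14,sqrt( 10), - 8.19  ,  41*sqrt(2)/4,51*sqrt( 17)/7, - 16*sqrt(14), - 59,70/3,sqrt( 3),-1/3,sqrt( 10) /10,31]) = [ -16*sqrt( 14), - 59, - 8.19,-8, - 1/3, sqrt(17 ) /17,sqrt( 10 ) /10,1/pi, sqrt (3 ), sqrt(3 ),pi,sqrt( 10 ), sqrt(15 ),68/13,14,41 *sqrt(2)/4, 70/3,51*sqrt(17)/7,  31]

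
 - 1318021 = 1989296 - 3307317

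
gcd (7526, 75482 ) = 2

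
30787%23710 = 7077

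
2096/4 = 524 = 524.00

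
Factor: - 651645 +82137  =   - 2^2 * 3^1*47459^1= - 569508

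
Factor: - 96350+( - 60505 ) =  -3^1* 5^1*10457^1 = - 156855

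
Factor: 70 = 2^1 * 5^1*7^1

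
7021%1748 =29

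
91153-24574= 66579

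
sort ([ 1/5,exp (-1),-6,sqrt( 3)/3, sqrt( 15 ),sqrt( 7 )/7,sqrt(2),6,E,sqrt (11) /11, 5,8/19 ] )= [ - 6, 1/5,sqrt(11)/11, exp(-1),sqrt(7)/7,  8/19,sqrt(3 ) /3, sqrt( 2),E , sqrt(15) , 5,6]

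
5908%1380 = 388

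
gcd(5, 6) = 1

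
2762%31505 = 2762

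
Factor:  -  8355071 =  - 631^1 * 13241^1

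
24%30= 24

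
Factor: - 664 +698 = 2^1 *17^1 = 34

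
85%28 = 1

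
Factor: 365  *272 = 99280 = 2^4*5^1*17^1*73^1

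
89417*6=536502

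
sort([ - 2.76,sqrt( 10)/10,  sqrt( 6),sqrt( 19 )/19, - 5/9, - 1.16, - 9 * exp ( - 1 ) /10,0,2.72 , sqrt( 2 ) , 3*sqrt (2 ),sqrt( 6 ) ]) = [ - 2.76, - 1.16, - 5/9, - 9*exp( - 1 ) /10,  0,sqrt(19 )/19, sqrt(10) /10,sqrt( 2 ),sqrt( 6 ),sqrt( 6),2.72,3*sqrt( 2 )] 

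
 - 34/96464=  - 1 + 48215/48232 = - 0.00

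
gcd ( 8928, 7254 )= 558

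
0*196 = 0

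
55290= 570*97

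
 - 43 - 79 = -122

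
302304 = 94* 3216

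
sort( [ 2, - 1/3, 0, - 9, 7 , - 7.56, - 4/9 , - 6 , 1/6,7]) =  [-9, - 7.56, - 6, - 4/9, - 1/3,  0,1/6,2,7, 7]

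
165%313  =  165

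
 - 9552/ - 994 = 4776/497 = 9.61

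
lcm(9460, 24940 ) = 274340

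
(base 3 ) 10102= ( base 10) 92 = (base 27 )3b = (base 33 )2Q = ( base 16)5c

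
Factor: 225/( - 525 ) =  - 3^1*7^(-1) = - 3/7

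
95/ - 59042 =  - 95/59042=- 0.00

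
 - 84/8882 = - 42/4441 = - 0.01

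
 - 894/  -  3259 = 894/3259 = 0.27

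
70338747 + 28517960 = 98856707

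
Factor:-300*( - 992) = 297600  =  2^7*3^1*5^2*31^1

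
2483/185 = 2483/185= 13.42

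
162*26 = 4212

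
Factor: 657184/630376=2^2*11^1 * 1867^1*78797^( - 1) = 82148/78797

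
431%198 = 35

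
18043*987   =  17808441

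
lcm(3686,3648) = 353856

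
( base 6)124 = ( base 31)1l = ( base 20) 2c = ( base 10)52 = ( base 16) 34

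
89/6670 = 89/6670 = 0.01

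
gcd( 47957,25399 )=1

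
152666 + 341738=494404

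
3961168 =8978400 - 5017232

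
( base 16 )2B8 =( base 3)221210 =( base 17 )26G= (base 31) ME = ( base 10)696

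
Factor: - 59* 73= - 4307 = - 59^1*73^1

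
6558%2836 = 886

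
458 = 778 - 320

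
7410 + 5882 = 13292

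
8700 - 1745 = 6955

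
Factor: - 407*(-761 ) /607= 11^1 *37^1 *607^( - 1)*761^1  =  309727/607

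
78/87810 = 13/14635 = 0.00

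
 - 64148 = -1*64148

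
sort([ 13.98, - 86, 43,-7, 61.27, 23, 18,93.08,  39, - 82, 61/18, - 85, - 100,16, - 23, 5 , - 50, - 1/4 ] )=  [- 100, - 86, - 85, - 82, - 50,-23, -7, - 1/4, 61/18, 5, 13.98, 16, 18, 23,  39, 43,61.27, 93.08]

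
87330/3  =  29110 = 29110.00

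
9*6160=55440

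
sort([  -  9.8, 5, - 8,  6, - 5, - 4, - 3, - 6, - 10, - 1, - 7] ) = [ - 10, - 9.8, - 8, - 7, - 6, - 5, - 4,-3 , - 1,5, 6 ]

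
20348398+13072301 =33420699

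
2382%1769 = 613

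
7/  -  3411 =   -  1 + 3404/3411 = - 0.00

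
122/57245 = 122/57245 = 0.00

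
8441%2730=251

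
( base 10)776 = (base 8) 1410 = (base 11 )646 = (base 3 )1001202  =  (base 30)PQ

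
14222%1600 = 1422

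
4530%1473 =111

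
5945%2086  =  1773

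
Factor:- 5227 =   -  5227^1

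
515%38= 21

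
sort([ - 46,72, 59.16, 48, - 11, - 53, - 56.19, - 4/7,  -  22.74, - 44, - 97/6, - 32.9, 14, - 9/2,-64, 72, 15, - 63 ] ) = [ - 64, - 63, - 56.19, - 53, - 46 , - 44, - 32.9, - 22.74, - 97/6, - 11, - 9/2, - 4/7,  14, 15 , 48 , 59.16, 72,72]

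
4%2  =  0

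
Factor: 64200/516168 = 3^(-1 )* 5^2*67^(-1 ) = 25/201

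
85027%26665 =5032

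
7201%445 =81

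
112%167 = 112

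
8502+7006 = 15508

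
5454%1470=1044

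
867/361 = 2+145/361  =  2.40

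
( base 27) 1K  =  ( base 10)47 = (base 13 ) 38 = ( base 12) 3b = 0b101111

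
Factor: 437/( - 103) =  - 19^1*23^1*103^( - 1 )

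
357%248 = 109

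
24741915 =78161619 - 53419704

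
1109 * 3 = 3327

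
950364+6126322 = 7076686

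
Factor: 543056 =2^4 * 33941^1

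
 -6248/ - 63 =6248/63 = 99.17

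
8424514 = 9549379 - 1124865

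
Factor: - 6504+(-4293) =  - 10797 = - 3^1*59^1 * 61^1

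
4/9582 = 2/4791 = 0.00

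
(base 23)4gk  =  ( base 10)2504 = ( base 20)654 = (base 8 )4710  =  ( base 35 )21j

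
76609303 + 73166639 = 149775942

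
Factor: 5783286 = 2^1*3^1*149^1* 6469^1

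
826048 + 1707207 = 2533255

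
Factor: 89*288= 25632=   2^5*3^2*89^1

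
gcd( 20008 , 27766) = 2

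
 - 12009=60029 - 72038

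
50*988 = 49400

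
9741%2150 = 1141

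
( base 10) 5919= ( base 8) 13437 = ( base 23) B48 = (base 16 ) 171f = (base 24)a6f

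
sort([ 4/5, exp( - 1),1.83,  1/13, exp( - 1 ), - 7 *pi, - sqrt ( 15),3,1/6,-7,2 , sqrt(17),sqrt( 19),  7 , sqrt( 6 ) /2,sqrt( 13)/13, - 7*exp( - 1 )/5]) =[  -  7* pi,-7, - sqrt( 15),  -  7*exp( - 1 )/5, 1/13,1/6,sqrt(13 ) /13,exp( - 1 ),exp( - 1 ),4/5 , sqrt(6) /2,1.83, 2,3,sqrt(17 ),sqrt(19),7] 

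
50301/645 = 16767/215 = 77.99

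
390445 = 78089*5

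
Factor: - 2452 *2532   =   - 6208464 = - 2^4*3^1*211^1*613^1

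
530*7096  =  3760880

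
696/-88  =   - 8  +  1/11  =  - 7.91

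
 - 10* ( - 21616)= 216160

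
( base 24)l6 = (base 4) 13332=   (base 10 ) 510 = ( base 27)IO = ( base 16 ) 1fe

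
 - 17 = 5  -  22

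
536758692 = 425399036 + 111359656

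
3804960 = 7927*480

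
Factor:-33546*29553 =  - 991384938 =- 2^1*3^2*5591^1*9851^1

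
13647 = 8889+4758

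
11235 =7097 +4138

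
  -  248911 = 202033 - 450944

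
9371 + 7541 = 16912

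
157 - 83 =74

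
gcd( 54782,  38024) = 98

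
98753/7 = 98753/7 = 14107.57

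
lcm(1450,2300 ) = 66700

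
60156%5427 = 459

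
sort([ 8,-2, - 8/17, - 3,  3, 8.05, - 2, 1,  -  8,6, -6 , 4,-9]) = [ - 9, - 8,-6, - 3, - 2 , - 2, - 8/17, 1, 3 , 4, 6, 8,8.05]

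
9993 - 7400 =2593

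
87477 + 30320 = 117797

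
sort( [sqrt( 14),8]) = [sqrt(14),8]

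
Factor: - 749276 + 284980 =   -  464296 = -2^3*7^1 * 8291^1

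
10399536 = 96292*108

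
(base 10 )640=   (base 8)1200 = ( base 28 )mo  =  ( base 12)454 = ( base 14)33A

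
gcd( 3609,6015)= 1203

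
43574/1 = 43574=43574.00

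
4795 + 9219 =14014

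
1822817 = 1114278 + 708539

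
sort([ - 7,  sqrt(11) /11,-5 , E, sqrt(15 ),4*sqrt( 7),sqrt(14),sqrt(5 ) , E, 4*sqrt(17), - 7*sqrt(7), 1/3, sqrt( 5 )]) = [- 7*sqrt( 7),-7, - 5,sqrt(11) /11, 1/3,sqrt (5),  sqrt(5),E , E , sqrt(14), sqrt (15),  4*sqrt(7),4*sqrt(17 )]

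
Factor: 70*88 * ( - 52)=-2^6*5^1 *7^1*11^1*13^1 = -  320320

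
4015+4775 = 8790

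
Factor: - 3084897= - 3^1*19^1*54121^1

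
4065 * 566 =2300790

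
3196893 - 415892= 2781001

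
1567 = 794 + 773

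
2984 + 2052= 5036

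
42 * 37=1554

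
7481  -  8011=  - 530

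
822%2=0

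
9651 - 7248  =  2403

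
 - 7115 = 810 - 7925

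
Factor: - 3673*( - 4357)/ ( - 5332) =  - 16003261/5332 = - 2^( - 2)*31^(- 1 ) *43^ (-1) *3673^1*4357^1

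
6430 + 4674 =11104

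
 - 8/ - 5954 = 4/2977 = 0.00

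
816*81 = 66096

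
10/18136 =5/9068 = 0.00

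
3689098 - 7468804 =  - 3779706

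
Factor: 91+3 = 94 = 2^1*47^1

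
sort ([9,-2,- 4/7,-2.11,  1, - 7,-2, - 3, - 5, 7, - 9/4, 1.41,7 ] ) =[-7 , - 5, - 3,  -  9/4, -2.11,-2, - 2, - 4/7, 1,1.41, 7,  7, 9]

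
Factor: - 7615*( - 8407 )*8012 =2^2*5^1* 7^1*1201^1 * 1523^1*2003^1 = 512922671660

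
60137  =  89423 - 29286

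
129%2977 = 129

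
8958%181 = 89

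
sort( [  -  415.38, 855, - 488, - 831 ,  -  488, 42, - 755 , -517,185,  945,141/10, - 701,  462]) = [ - 831  ,-755,  -  701,-517, - 488, - 488, - 415.38,141/10, 42, 185, 462, 855,  945 ] 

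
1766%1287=479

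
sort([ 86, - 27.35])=[- 27.35,86]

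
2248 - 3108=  - 860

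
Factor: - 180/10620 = -1/59 = -59^(-1 )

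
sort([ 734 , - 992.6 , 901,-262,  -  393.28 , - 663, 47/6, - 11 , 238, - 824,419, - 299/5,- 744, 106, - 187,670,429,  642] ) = [ - 992.6, - 824, - 744, - 663,- 393.28 , - 262, - 187, - 299/5,-11, 47/6,106, 238 , 419 , 429 , 642, 670,  734,901] 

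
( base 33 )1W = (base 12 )55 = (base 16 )41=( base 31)23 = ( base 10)65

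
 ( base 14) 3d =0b110111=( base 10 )55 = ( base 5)210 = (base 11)50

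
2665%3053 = 2665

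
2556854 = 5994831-3437977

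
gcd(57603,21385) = 91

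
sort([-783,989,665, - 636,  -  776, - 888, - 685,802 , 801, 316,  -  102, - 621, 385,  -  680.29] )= [-888, - 783, - 776, -685, - 680.29, - 636, - 621, - 102,316 , 385, 665,  801,802,989]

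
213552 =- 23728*( - 9) 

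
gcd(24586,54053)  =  1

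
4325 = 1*4325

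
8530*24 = 204720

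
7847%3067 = 1713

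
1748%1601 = 147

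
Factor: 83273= 83273^1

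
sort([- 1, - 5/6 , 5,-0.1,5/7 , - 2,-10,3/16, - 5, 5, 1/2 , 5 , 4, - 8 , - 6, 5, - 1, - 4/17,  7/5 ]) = [-10,- 8,-6,-5, - 2, - 1,-1 , - 5/6,- 4/17, - 0.1,3/16, 1/2  ,  5/7, 7/5 , 4 , 5,5 , 5, 5] 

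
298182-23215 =274967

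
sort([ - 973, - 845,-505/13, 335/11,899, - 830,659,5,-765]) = [- 973,-845,  -  830 , - 765, -505/13 , 5, 335/11,659, 899 ]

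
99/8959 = 99/8959  =  0.01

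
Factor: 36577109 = 19^1*59^1*67^1*487^1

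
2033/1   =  2033= 2033.00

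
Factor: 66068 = 2^2 * 83^1*199^1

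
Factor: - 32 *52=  - 1664 = - 2^7* 13^1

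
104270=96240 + 8030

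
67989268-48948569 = 19040699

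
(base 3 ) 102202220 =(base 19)14EE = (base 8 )20607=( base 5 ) 233313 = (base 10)8583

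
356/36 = 9 + 8/9 = 9.89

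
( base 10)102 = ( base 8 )146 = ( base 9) 123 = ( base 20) 52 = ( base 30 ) 3C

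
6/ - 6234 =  - 1 + 1038/1039 = - 0.00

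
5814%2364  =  1086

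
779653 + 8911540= 9691193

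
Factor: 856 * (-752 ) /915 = - 2^7 * 3^(  -  1 ) * 5^ ( - 1) *47^1*61^(-1) * 107^1 = -  643712/915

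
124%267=124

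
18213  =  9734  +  8479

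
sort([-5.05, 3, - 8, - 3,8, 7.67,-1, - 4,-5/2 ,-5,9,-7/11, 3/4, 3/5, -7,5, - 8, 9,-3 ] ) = [ - 8, - 8, - 7,-5.05 ,-5, - 4, - 3,  -  3,  -  5/2,-1, - 7/11,3/5, 3/4,3,5, 7.67,8,9,9 ]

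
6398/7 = 914 = 914.00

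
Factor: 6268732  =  2^2*71^1* 22073^1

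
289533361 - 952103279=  - 662569918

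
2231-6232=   -  4001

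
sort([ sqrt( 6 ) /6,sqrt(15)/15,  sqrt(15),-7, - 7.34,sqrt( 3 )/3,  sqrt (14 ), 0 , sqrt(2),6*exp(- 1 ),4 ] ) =[ - 7.34, - 7,0,sqrt( 15 ) /15,sqrt(6 ) /6 , sqrt( 3 ) /3 , sqrt(2 ),6*exp( - 1 ),  sqrt(14),sqrt( 15) , 4 ] 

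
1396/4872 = 349/1218 = 0.29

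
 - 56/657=-56/657 = - 0.09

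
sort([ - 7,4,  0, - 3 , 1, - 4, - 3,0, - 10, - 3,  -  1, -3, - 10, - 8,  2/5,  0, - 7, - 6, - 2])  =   [ - 10, -10, - 8 , - 7,-7 , - 6, - 4 , - 3, - 3, - 3, - 3, - 2, - 1,  0,  0,0,  2/5,1, 4 ] 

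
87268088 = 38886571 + 48381517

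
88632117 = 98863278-10231161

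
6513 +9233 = 15746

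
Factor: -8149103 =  - 17^1*503^1*953^1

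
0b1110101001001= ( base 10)7497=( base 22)fah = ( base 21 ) H00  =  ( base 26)B29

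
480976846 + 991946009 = 1472922855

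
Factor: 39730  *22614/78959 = 2^2*3^1*5^1 * 23^( - 1) * 29^1 *137^1 * 3433^( - 1) * 3769^1 = 898454220/78959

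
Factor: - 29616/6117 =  - 2^4*617^1*2039^(-1 ) = - 9872/2039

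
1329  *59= 78411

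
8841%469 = 399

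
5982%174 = 66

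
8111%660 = 191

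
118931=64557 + 54374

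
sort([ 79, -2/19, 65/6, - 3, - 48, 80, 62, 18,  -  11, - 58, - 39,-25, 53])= [ - 58,  -  48, - 39, - 25 , - 11,-3,-2/19,65/6,  18, 53,62 , 79 , 80]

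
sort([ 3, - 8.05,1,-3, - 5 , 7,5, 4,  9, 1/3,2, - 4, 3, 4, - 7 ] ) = [ - 8.05, - 7, - 5, - 4, - 3,1/3 , 1,2,3,3,  4, 4,5,7, 9]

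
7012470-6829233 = 183237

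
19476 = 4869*4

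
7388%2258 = 614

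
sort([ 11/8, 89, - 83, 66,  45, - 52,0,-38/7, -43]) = [ - 83,-52, - 43, - 38/7,0, 11/8,45, 66,89 ] 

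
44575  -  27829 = 16746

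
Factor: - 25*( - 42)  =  1050= 2^1 * 3^1*5^2*7^1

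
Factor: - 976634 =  - 2^1*488317^1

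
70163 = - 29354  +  99517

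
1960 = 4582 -2622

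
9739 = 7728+2011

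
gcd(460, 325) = 5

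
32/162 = 16/81 = 0.20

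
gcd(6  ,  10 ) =2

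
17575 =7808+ 9767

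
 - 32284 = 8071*( - 4 )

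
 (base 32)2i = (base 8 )122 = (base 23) 3d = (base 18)4A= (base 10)82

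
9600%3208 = 3184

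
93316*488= 45538208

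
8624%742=462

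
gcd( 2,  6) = 2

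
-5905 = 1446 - 7351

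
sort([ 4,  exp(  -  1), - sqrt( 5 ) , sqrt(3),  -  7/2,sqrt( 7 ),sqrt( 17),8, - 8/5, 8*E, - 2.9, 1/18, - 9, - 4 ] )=[ - 9, - 4, - 7/2, - 2.9, - sqrt(5), - 8/5 , 1/18, exp( - 1),sqrt(3 ),  sqrt(7), 4,sqrt(17 ),8,8*E ] 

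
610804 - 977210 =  - 366406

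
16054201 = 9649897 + 6404304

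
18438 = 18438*1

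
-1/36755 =- 1 + 36754/36755 = - 0.00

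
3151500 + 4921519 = 8073019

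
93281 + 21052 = 114333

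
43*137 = 5891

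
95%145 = 95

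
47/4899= 47/4899 = 0.01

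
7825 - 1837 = 5988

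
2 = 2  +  0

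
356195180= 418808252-62613072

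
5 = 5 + 0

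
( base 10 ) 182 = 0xB6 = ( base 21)8e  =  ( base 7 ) 350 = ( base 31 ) 5R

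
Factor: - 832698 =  - 2^1*3^2*46261^1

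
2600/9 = 2600/9 = 288.89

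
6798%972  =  966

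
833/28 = 29 + 3/4=29.75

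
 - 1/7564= -1 + 7563/7564 = - 0.00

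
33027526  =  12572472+20455054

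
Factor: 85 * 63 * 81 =3^6*5^1 * 7^1* 17^1 = 433755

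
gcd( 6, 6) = 6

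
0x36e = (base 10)878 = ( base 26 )17K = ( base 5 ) 12003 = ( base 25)1A3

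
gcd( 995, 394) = 1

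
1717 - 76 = 1641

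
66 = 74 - 8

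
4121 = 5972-1851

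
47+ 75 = 122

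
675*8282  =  5590350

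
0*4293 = 0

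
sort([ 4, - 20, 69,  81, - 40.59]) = [ - 40.59, - 20, 4, 69,81 ]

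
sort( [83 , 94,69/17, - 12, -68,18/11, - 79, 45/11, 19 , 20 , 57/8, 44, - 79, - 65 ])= [ - 79, - 79,-68, - 65, - 12, 18/11, 69/17,45/11, 57/8, 19, 20 , 44,  83,94]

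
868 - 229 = 639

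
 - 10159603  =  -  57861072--47701469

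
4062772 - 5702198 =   -  1639426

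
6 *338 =2028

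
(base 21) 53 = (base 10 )108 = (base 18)60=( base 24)4c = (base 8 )154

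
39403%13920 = 11563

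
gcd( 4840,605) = 605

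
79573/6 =13262  +  1/6 = 13262.17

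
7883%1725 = 983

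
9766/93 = 105 + 1/93 = 105.01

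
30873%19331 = 11542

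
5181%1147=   593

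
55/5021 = 55/5021 = 0.01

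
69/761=69/761= 0.09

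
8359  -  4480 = 3879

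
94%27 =13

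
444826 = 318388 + 126438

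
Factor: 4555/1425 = 3^( - 1 ) * 5^( - 1 ) * 19^( - 1)*911^1 = 911/285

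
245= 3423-3178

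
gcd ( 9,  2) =1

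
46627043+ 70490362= 117117405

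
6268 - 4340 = 1928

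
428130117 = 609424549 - 181294432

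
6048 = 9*672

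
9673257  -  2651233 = 7022024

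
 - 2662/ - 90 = 1331/45 = 29.58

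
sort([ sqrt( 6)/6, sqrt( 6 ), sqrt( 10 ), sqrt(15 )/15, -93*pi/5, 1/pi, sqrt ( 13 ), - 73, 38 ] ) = [ - 73 , - 93*pi/5,sqrt(15 )/15, 1/pi, sqrt(6 )/6, sqrt ( 6 ), sqrt( 10),sqrt(13), 38]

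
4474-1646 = 2828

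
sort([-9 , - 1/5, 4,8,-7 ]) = [ -9, - 7,-1/5,4,  8 ] 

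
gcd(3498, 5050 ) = 2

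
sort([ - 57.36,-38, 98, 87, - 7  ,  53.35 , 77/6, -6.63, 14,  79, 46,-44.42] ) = [-57.36, - 44.42, - 38, - 7, - 6.63,77/6, 14, 46,53.35,79, 87  ,  98 ] 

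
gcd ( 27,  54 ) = 27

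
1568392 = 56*28007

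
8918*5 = 44590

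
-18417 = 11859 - 30276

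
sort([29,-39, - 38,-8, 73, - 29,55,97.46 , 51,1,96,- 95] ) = [-95, - 39, - 38,  -  29, - 8,1 , 29, 51, 55, 73,96, 97.46 ] 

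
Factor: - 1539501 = -3^1 * 513167^1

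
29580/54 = 547 + 7/9 = 547.78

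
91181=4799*19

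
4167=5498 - 1331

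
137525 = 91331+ 46194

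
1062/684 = 1+ 21/38 = 1.55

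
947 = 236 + 711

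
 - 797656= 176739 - 974395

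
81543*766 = 62461938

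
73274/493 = 73274/493 = 148.63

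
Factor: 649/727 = 11^1*59^1*727^( - 1 )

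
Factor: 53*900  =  47700=2^2*3^2 * 5^2*53^1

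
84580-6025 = 78555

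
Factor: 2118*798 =1690164 = 2^2 * 3^2*7^1*19^1 *353^1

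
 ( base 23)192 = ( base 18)250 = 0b1011100010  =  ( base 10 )738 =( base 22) 1bc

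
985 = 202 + 783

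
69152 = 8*8644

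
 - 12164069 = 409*( - 29741)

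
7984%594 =262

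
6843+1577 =8420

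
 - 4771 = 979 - 5750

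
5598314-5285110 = 313204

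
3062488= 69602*44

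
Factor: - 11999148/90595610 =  - 857082/6471115 = - 2^1*3^1*5^ ( - 1)*7^( - 1)*19^( - 1 )*37^ ( - 1 )*211^1*263^( - 1 )*677^1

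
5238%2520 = 198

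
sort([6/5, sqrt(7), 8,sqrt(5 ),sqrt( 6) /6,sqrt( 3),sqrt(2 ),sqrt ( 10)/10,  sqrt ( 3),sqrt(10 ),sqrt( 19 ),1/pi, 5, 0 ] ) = [0,sqrt(10) /10, 1/pi,sqrt ( 6)/6, 6/5, sqrt( 2 ),sqrt( 3 ), sqrt(3),  sqrt(5),sqrt( 7 ),sqrt(10) , sqrt( 19 ),5,8 ]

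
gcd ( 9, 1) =1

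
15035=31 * 485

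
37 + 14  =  51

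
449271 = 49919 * 9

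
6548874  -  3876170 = 2672704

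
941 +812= 1753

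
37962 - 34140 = 3822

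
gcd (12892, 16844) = 4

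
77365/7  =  11052+1/7= 11052.14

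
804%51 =39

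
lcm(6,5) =30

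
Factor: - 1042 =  - 2^1*521^1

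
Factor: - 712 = -2^3*89^1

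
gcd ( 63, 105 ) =21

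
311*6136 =1908296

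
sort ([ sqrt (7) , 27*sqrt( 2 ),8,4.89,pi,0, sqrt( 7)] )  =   [0 , sqrt ( 7),sqrt( 7 ),pi,4.89, 8, 27*sqrt( 2 )]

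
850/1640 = 85/164 = 0.52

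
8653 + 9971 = 18624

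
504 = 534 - 30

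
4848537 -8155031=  - 3306494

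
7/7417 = 7/7417 =0.00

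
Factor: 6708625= 5^3*7^1*11^1*17^1*41^1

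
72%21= 9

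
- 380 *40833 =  - 15516540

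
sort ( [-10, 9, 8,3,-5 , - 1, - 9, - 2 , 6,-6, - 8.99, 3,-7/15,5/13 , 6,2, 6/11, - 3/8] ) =[- 10,-9,-8.99 ,-6, - 5, - 2, - 1 , - 7/15, - 3/8,5/13, 6/11,2,3,3,  6,6 , 8, 9]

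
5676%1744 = 444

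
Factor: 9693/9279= 1077/1031= 3^1*359^1 *1031^ (  -  1)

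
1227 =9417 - 8190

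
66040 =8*8255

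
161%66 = 29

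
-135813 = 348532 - 484345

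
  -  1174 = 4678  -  5852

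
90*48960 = 4406400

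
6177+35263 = 41440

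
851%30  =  11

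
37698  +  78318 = 116016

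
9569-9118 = 451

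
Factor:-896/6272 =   -  7^( - 1) = - 1/7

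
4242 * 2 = 8484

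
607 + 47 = 654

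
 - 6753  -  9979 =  - 16732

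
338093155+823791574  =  1161884729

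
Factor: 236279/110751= 3^( - 1)*19^(-1) * 23^1*29^( - 1 )*67^ ( - 1)*10273^1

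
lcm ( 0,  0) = 0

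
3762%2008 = 1754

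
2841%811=408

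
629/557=1 + 72/557  =  1.13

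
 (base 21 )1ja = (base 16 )352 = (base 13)505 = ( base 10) 850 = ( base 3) 1011111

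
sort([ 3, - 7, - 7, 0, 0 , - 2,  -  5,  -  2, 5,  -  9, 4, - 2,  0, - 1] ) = [ - 9, - 7, - 7, - 5, - 2, - 2,-2,-1,0, 0, 0, 3,4, 5] 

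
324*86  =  27864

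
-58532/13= - 4503 + 7/13= -4502.46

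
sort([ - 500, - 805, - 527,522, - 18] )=[ - 805, - 527,  -  500 , - 18, 522 ] 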